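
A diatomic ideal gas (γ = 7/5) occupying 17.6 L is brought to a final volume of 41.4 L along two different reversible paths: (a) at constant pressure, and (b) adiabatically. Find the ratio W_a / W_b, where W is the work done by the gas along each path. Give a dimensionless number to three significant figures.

Path (a) isobaric: W = P₁(V₂ − V₁) → W_a/(P₁V₁) = 1.352.
Path (b) adiabatic: W = P₁V₁(1 − (V₁/V₂)^(γ−1))/(γ−1) → W_b/(P₁V₁) = 0.7244.
W_a / W_b = 1.352 / 0.7244 = 1.867.

W_a / W_b ≈ 1.87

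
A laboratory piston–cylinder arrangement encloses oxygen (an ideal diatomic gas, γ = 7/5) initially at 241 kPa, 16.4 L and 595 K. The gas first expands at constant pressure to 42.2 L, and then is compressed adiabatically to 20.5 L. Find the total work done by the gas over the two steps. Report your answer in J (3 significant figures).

W_total ≈ -2300 J

Step 1 (isobaric): W = PΔV = (241 kPa)(42.2 − 16.4 L) = 6218 J.
After step 1: P = 241 kPa, V = 42.2 L, T = 1531 K.
Step 2 (adiabatic): W = (P₁V₁ − P₂V₂)/(γ−1) = (10170 − 13575)/0.4 = -8513 J.
W_total = 6218 − 8513 = -2295 J.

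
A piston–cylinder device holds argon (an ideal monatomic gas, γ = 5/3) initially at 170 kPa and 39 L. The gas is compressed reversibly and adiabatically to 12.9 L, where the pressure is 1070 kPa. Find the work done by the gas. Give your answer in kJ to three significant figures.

Adiabatic: W = (P₁V₁ − P₂V₂)/(γ − 1) with γ = 5/3.
P₁V₁ = 6630 J, P₂V₂ = 13803 J.
W = (6630 − 13803) / 0.6667 = -10759 J.

W ≈ -10.8 kJ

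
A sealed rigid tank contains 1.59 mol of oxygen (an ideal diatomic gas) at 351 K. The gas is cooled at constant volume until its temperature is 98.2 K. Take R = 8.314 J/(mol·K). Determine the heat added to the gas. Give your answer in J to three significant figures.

Constant volume ⇒ W = 0, so Q = ΔU = nCᵥΔT with Cᵥ = 5R/2 = 20.79 J/(mol·K).
ΔU = (1.59)(20.79)(98.2 − 351) = -8355 J.

Q ≈ -8350 J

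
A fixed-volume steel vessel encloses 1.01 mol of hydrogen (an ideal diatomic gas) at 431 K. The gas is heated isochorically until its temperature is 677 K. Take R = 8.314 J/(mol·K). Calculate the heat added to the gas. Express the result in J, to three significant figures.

Q ≈ 5160 J

Constant volume ⇒ W = 0, so Q = ΔU = nCᵥΔT with Cᵥ = 5R/2 = 20.79 J/(mol·K).
ΔU = (1.01)(20.79)(677 − 431) = 5164 J.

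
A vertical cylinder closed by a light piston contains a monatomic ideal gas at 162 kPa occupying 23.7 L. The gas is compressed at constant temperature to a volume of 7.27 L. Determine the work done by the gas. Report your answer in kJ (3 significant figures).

W ≈ -4.54 kJ

Isothermal: W = nRT ln(V₂/V₁) = P₁V₁ ln(V₂/V₁).
P₁V₁ = (162 kPa)(23.7 L) = 3839 J.
W = 3839 × ln(7.27/23.7) = 3839 × -1.182
W_by_gas = -4537 J.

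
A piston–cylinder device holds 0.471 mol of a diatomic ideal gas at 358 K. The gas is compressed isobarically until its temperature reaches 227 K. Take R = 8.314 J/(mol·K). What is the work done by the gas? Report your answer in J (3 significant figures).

W ≈ -513 J

Isobaric: W = P ΔV = nR ΔT.
W = (0.471)(8.314)(227 − 358) = -513 J.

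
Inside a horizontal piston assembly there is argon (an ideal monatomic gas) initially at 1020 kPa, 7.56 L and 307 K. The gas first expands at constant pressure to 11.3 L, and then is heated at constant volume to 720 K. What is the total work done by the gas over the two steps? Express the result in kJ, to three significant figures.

Step 1 (isobaric): W = PΔV = (1020 kPa)(11.3 − 7.56 L) = 3815 J.
Step 2 (isochoric): W = 0 (constant volume).
W_total = 3815 + 0 = 3815 J.

W_total ≈ 3.81 kJ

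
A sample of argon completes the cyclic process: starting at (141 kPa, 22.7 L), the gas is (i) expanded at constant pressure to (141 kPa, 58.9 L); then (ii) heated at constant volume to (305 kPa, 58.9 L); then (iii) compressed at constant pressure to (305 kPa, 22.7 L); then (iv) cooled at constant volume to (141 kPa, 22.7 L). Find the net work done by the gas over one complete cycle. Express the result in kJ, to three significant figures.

W_net ≈ -5.94 kJ

Constant-volume legs do no work.
W(i) = (141)(58.9 − 22.7) = 5104 J; W(iii) = (305)(22.7 − 58.9) = -11041 J.
W_net = 5104 − 11041 = -5937 J (the counter-clockwise enclosed area).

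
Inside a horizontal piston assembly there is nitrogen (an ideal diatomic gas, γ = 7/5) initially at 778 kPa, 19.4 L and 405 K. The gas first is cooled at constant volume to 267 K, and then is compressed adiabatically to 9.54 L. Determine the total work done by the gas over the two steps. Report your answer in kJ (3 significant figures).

Step 1 (isochoric): W = 0 (constant volume).
After step 1: P = 512.9 kPa (V unchanged).
Step 2 (adiabatic): W = (P₁V₁ − P₂V₂)/(γ−1) = (9950 − 13217)/0.4 = -8167 J.
W_total = 0 − 8167 = -8167 J.

W_total ≈ -8.17 kJ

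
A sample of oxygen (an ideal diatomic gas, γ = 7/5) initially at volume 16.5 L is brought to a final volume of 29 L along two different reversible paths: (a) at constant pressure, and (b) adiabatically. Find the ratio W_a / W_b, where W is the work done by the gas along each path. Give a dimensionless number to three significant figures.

W_a / W_b ≈ 1.50

Path (a) isobaric: W = P₁(V₂ − V₁) → W_a/(P₁V₁) = 0.7576.
Path (b) adiabatic: W = P₁V₁(1 − (V₁/V₂)^(γ−1))/(γ−1) → W_b/(P₁V₁) = 0.5049.
W_a / W_b = 0.7576 / 0.5049 = 1.501.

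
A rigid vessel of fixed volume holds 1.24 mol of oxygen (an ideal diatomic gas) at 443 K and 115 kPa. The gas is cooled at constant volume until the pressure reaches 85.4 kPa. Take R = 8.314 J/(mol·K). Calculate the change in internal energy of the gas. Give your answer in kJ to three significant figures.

ΔU ≈ -2.94 kJ

Constant volume ⇒ W = 0, so Q = ΔU = nCᵥΔT with Cᵥ = 5R/2 = 20.79 J/(mol·K).
At constant V, T₂/T₁ = P₂/P₁ ⇒ ΔT = T₁(P₂/P₁ − 1) = 443·(85.4/115 − 1) = -114 K.
ΔU = (1.24)(20.79)(-114) = -2939 J.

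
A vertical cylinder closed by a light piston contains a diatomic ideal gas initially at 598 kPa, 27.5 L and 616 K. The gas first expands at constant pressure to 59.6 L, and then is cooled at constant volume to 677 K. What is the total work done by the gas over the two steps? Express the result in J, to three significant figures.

Step 1 (isobaric): W = PΔV = (598 kPa)(59.6 − 27.5 L) = 19196 J.
Step 2 (isochoric): W = 0 (constant volume).
W_total = 19196 + 0 = 19196 J.

W_total ≈ 19200 J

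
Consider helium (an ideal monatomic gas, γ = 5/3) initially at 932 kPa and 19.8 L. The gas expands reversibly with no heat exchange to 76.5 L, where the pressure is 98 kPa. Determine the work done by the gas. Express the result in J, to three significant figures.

Adiabatic: W = (P₁V₁ − P₂V₂)/(γ − 1) with γ = 5/3.
P₁V₁ = 18454 J, P₂V₂ = 7497 J.
W = (18454 − 7497) / 0.6667 = 16435 J.

W ≈ 16400 J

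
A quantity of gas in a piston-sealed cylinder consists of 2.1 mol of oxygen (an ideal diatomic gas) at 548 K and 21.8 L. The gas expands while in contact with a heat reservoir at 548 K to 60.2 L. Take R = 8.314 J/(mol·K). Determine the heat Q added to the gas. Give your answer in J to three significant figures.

Isothermal ⇒ ΔU = 0, so Q = W = nRT ln(V₂/V₁).
Q = (2.1)(8.314)(548) ln(60.2/21.8) = 9568 × 1.016 = 9719 J.

Q ≈ 9720 J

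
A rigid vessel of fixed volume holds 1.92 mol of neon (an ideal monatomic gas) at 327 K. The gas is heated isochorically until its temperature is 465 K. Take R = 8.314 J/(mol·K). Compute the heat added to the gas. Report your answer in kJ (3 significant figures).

Q ≈ 3.30 kJ

Constant volume ⇒ W = 0, so Q = ΔU = nCᵥΔT with Cᵥ = 3R/2 = 12.47 J/(mol·K).
ΔU = (1.92)(12.47)(465 − 327) = 3304 J.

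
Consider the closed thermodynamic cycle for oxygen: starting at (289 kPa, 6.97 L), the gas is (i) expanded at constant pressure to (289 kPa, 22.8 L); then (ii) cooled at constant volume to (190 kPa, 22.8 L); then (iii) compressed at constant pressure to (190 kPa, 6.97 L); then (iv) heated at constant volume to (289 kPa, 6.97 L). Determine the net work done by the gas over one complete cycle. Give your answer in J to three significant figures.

W_net ≈ 1570 J

Constant-volume legs do no work.
W(i) = (289)(22.8 − 6.97) = 4575 J; W(iii) = (190)(6.97 − 22.8) = -3008 J.
W_net = 4575 − 3008 = 1567 J (the clockwise enclosed area).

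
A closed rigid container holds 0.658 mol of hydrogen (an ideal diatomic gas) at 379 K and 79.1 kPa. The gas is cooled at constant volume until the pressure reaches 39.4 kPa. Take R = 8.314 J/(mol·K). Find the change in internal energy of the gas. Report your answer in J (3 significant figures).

ΔU ≈ -2600 J

Constant volume ⇒ W = 0, so Q = ΔU = nCᵥΔT with Cᵥ = 5R/2 = 20.79 J/(mol·K).
At constant V, T₂/T₁ = P₂/P₁ ⇒ ΔT = T₁(P₂/P₁ − 1) = 379·(39.4/79.1 − 1) = -190.2 K.
ΔU = (0.658)(20.79)(-190.2) = -2602 J.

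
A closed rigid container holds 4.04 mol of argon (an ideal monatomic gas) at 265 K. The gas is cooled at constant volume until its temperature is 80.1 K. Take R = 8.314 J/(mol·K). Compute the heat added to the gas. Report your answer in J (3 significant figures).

Constant volume ⇒ W = 0, so Q = ΔU = nCᵥΔT with Cᵥ = 3R/2 = 12.47 J/(mol·K).
ΔU = (4.04)(12.47)(80.1 − 265) = -9316 J.

Q ≈ -9320 J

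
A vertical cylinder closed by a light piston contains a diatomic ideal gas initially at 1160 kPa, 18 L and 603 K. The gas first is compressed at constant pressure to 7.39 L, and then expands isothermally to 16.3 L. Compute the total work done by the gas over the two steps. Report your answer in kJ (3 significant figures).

W_total ≈ -5.53 kJ

Step 1 (isobaric): W = PΔV = (1160 kPa)(7.39 − 18 L) = -12308 J.
After step 1: P = 1160 kPa, V = 7.39 L, T = 247.6 K.
Step 2 (isothermal): W = P₁V₁ ln(V₂/V₁) = (8572) ln(16.3/7.39) = 6781 J.
W_total = -12308 + 6781 = -5527 J.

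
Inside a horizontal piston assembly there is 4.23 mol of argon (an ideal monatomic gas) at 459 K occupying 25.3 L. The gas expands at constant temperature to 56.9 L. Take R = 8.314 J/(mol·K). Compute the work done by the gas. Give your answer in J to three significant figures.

W ≈ 13100 J

Isothermal: W = nRT ln(V₂/V₁).
W = (4.23)(8.314)(459) × ln(56.9/25.3)
  = 16142 × 0.8105
W_by_gas = 13083 J.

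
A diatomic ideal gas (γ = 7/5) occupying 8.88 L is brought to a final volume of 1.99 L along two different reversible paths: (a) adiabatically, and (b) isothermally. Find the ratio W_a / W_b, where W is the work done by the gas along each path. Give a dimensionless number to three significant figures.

W_a / W_b ≈ 1.37

Path (a) adiabatic: W = P₁V₁(1 − (V₁/V₂)^(γ−1))/(γ−1) → W_a/(P₁V₁) = -2.047.
Path (b) isothermal: W = P₁V₁ ln(V₂/V₁) → W_b/(P₁V₁) = -1.496.
W_a / W_b = -2.047 / -1.496 = 1.369.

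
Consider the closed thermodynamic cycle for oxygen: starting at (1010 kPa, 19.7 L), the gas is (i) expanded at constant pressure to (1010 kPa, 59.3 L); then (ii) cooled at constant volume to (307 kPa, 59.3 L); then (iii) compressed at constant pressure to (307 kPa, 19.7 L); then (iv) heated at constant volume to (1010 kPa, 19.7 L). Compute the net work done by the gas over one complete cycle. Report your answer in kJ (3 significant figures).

W_net ≈ 27.8 kJ

Constant-volume legs do no work.
W(i) = (1010)(59.3 − 19.7) = 39996 J; W(iii) = (307)(19.7 − 59.3) = -12157 J.
W_net = 39996 − 12157 = 27839 J (the clockwise enclosed area).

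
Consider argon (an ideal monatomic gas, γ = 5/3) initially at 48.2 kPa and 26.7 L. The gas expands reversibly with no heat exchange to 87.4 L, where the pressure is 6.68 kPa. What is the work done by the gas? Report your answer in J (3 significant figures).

W ≈ 1050 J

Adiabatic: W = (P₁V₁ − P₂V₂)/(γ − 1) with γ = 5/3.
P₁V₁ = 1287 J, P₂V₂ = 583.8 J.
W = (1287 − 583.8) / 0.6667 = 1055 J.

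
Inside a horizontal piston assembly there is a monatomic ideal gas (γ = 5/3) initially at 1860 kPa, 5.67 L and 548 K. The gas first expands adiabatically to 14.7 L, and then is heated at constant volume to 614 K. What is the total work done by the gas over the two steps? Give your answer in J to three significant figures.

W_total ≈ 7440 J

Step 1 (adiabatic): W = (P₁V₁ − P₂V₂)/(γ−1) = (10546 − 5588)/0.667 = 7437 J.
Step 2 (isochoric): W = 0 (constant volume).
W_total = 7437 + 0 = 7437 J.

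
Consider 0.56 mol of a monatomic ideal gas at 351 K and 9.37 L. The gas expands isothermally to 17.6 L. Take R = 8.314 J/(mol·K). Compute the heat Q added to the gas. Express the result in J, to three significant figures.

Q ≈ 1030 J

Isothermal ⇒ ΔU = 0, so Q = W = nRT ln(V₂/V₁).
Q = (0.56)(8.314)(351) ln(17.6/9.37) = 1634 × 0.6304 = 1030 J.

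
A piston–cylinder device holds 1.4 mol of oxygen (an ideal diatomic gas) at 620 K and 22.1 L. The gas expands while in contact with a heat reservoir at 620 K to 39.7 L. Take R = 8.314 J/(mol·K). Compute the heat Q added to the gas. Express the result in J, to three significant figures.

Isothermal ⇒ ΔU = 0, so Q = W = nRT ln(V₂/V₁).
Q = (1.4)(8.314)(620) ln(39.7/22.1) = 7217 × 0.5858 = 4227 J.

Q ≈ 4230 J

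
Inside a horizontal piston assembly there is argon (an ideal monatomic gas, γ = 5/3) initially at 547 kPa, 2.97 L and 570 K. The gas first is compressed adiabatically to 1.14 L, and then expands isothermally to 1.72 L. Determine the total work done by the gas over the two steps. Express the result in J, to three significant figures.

Step 1 (adiabatic): W = (P₁V₁ − P₂V₂)/(γ−1) = (1625 − 3076)/0.667 = -2177 J.
After step 1: P = 2698 kPa, V = 1.14 L, T = 1079 K.
Step 2 (isothermal): W = P₁V₁ ln(V₂/V₁) = (3076) ln(1.72/1.14) = 1265 J.
W_total = -2177 + 1265 = -911.9 J.

W_total ≈ -912 J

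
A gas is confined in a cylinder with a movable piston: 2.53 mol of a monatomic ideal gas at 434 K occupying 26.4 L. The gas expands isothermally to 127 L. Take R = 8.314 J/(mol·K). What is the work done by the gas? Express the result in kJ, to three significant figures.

W ≈ 14.3 kJ

Isothermal: W = nRT ln(V₂/V₁).
W = (2.53)(8.314)(434) × ln(127/26.4)
  = 9129 × 1.571
W_by_gas = 14340 J.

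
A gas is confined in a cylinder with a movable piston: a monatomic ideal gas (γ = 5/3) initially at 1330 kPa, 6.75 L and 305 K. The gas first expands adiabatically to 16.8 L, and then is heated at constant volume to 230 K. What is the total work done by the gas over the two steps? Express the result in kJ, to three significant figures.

W_total ≈ 6.13 kJ

Step 1 (adiabatic): W = (P₁V₁ − P₂V₂)/(γ−1) = (8978 − 4888)/0.667 = 6134 J.
Step 2 (isochoric): W = 0 (constant volume).
W_total = 6134 + 0 = 6134 J.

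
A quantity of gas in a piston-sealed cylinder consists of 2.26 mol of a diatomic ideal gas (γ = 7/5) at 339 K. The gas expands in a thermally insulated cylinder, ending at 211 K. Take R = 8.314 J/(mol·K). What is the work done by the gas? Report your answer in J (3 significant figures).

W ≈ 6010 J

Adiabatic ⇒ Q = 0, so W_by = −ΔU = nCᵥ(T₁ − T₂).
Cᵥ = 5R/2 = 20.79 J/(mol·K).
W = (2.26)(20.79)(339 − 211) = 6013 J.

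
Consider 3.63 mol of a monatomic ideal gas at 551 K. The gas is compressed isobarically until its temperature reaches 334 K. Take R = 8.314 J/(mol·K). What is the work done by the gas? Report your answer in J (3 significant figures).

W ≈ -6550 J

Isobaric: W = P ΔV = nR ΔT.
W = (3.63)(8.314)(334 − 551) = -6549 J.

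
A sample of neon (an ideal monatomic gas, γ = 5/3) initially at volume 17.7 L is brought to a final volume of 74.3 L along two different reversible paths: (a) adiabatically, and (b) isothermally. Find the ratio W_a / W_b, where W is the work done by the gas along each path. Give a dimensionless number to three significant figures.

Path (a) adiabatic: W = P₁V₁(1 − (V₁/V₂)^(γ−1))/(γ−1) → W_a/(P₁V₁) = 0.9236.
Path (b) isothermal: W = P₁V₁ ln(V₂/V₁) → W_b/(P₁V₁) = 1.435.
W_a / W_b = 0.9236 / 1.435 = 0.6438.

W_a / W_b ≈ 0.644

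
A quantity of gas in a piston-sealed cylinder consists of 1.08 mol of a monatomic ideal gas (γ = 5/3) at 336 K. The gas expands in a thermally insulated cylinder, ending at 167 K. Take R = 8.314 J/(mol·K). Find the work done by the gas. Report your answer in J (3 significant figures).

W ≈ 2280 J

Adiabatic ⇒ Q = 0, so W_by = −ΔU = nCᵥ(T₁ − T₂).
Cᵥ = 3R/2 = 12.47 J/(mol·K).
W = (1.08)(12.47)(336 − 167) = 2276 J.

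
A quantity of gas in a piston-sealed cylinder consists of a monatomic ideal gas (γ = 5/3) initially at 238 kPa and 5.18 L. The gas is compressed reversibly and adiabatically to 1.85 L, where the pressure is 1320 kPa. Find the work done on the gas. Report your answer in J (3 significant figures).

Adiabatic: W = (P₁V₁ − P₂V₂)/(γ − 1) with γ = 5/3.
P₁V₁ = 1233 J, P₂V₂ = 2442 J.
W = (1233 − 2442) / 0.6667 = -1814 J.
Work on gas = −W_by = 1814 J.

W ≈ 1810 J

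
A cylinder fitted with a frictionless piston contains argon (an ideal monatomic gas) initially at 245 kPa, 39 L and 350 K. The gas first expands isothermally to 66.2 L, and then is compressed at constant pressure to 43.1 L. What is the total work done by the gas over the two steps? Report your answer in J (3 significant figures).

Step 1 (isothermal): W = P₁V₁ ln(V₂/V₁) = (9555) ln(66.2/39) = 5056 J.
After step 1: P = 144.3 kPa, V = 66.2 L, T = 350 K.
Step 2 (isobaric): W = PΔV = (144.3 kPa)(43.1 − 66.2 L) = -3334 J.
W_total = 5056 − 3334 = 1722 J.

W_total ≈ 1720 J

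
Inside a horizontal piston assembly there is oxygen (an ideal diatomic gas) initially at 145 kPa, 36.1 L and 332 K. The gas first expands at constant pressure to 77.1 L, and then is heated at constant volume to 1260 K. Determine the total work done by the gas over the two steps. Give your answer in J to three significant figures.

W_total ≈ 5940 J

Step 1 (isobaric): W = PΔV = (145 kPa)(77.1 − 36.1 L) = 5945 J.
Step 2 (isochoric): W = 0 (constant volume).
W_total = 5945 + 0 = 5945 J.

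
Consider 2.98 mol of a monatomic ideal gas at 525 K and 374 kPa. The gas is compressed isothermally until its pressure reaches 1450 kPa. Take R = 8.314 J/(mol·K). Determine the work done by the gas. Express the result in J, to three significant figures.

Isothermal process: W = nRT ln(V₂/V₁) = nRT ln(P₁/P₂).
W = (2.98)(8.314)(525) × ln(374/1450)
  = 13007 × ln(0.2579) = 13007 × -1.355
W_by_gas = -17626 J.

W ≈ -17600 J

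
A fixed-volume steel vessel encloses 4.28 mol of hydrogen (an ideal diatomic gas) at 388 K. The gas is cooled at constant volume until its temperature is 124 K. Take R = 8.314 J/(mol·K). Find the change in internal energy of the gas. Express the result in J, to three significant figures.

ΔU ≈ -23500 J

Constant volume ⇒ W = 0, so Q = ΔU = nCᵥΔT with Cᵥ = 5R/2 = 20.79 J/(mol·K).
ΔU = (4.28)(20.79)(124 − 388) = -23485 J.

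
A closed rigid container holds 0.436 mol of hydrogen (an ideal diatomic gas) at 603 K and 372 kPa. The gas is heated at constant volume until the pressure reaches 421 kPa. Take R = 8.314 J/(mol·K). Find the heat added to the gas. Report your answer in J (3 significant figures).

Q ≈ 720 J

Constant volume ⇒ W = 0, so Q = ΔU = nCᵥΔT with Cᵥ = 5R/2 = 20.79 J/(mol·K).
At constant V, T₂/T₁ = P₂/P₁ ⇒ ΔT = T₁(P₂/P₁ − 1) = 603·(421/372 − 1) = 79.43 K.
ΔU = (0.436)(20.79)(79.43) = 719.8 J.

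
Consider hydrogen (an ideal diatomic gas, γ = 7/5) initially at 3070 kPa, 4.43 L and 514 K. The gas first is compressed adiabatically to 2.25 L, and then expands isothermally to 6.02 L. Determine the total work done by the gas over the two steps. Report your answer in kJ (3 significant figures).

W_total ≈ 6.97 kJ

Step 1 (adiabatic): W = (P₁V₁ − P₂V₂)/(γ−1) = (13600 − 17833)/0.4 = -10583 J.
After step 1: P = 7926 kPa, V = 2.25 L, T = 674 K.
Step 2 (isothermal): W = P₁V₁ ln(V₂/V₁) = (17833) ln(6.02/2.25) = 17551 J.
W_total = -10583 + 17551 = 6968 J.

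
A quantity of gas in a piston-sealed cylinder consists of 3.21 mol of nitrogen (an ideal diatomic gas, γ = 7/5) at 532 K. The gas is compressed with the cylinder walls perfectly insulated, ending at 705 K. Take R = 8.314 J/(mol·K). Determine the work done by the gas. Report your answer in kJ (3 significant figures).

W ≈ -11.5 kJ

Adiabatic ⇒ Q = 0, so W_by = −ΔU = nCᵥ(T₁ − T₂).
Cᵥ = 5R/2 = 20.79 J/(mol·K).
W = (3.21)(20.79)(532 − 705) = -11543 J.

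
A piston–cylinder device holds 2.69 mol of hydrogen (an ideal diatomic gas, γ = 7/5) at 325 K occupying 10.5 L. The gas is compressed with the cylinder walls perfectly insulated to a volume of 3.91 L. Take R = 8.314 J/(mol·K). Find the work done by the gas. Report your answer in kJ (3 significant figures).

W ≈ -8.81 kJ

Adiabatic: TV^(γ−1) = const with γ = 7/5.
T₂ = T₁ (V₁/V₂)^(γ−1) = 325 × (10.5/3.91)^0.4 = 325 × 1.485 = 482.5 K.
W_by = nCᵥ(T₁ − T₂) = (2.69)(20.79)(325 − 482.5) = -8806 J.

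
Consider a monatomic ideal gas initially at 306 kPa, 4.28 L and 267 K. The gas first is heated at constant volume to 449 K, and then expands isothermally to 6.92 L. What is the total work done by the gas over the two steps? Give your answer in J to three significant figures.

W_total ≈ 1060 J

Step 1 (isochoric): W = 0 (constant volume).
After step 1: P = 514.6 kPa (V unchanged).
Step 2 (isothermal): W = P₁V₁ ln(V₂/V₁) = (2202) ln(6.92/4.28) = 1058 J.
W_total = 0 + 1058 = 1058 J.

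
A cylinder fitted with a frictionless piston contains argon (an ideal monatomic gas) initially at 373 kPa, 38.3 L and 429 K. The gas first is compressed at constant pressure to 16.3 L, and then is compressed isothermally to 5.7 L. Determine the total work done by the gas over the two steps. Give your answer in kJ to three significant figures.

W_total ≈ -14.6 kJ

Step 1 (isobaric): W = PΔV = (373 kPa)(16.3 − 38.3 L) = -8206 J.
After step 1: P = 373 kPa, V = 16.3 L, T = 182.6 K.
Step 2 (isothermal): W = P₁V₁ ln(V₂/V₁) = (6080) ln(5.7/16.3) = -6388 J.
W_total = -8206 − 6388 = -14594 J.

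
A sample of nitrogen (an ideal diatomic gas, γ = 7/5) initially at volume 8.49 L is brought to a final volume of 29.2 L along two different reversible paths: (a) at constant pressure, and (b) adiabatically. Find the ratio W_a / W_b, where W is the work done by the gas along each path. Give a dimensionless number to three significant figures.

W_a / W_b ≈ 2.50

Path (a) isobaric: W = P₁(V₂ − V₁) → W_a/(P₁V₁) = 2.439.
Path (b) adiabatic: W = P₁V₁(1 − (V₁/V₂)^(γ−1))/(γ−1) → W_b/(P₁V₁) = 0.9747.
W_a / W_b = 2.439 / 0.9747 = 2.503.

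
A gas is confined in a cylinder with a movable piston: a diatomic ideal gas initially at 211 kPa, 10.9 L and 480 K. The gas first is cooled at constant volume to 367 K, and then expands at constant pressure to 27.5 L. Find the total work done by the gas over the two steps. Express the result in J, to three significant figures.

Step 1 (isochoric): W = 0 (constant volume).
After step 1: P = 161.3 kPa (V unchanged).
Step 2 (isobaric): W = PΔV = (161.3 kPa)(27.5 − 10.9 L) = 2678 J.
W_total = 0 + 2678 = 2678 J.

W_total ≈ 2680 J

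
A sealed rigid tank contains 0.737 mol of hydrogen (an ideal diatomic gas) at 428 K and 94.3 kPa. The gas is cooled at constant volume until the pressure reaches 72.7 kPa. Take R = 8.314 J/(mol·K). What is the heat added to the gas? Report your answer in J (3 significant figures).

Constant volume ⇒ W = 0, so Q = ΔU = nCᵥΔT with Cᵥ = 5R/2 = 20.79 J/(mol·K).
At constant V, T₂/T₁ = P₂/P₁ ⇒ ΔT = T₁(P₂/P₁ − 1) = 428·(72.7/94.3 − 1) = -98.04 K.
ΔU = (0.737)(20.79)(-98.04) = -1502 J.

Q ≈ -1500 J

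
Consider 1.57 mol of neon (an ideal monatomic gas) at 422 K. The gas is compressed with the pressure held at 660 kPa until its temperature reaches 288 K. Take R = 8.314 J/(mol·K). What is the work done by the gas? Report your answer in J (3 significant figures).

Isobaric: W = P ΔV = nR ΔT.
W = (1.57)(8.314)(288 − 422) = -1749 J.

W ≈ -1750 J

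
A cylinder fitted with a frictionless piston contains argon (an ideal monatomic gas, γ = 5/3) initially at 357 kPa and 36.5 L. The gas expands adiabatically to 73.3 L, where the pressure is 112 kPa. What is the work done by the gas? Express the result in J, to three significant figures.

Adiabatic: W = (P₁V₁ − P₂V₂)/(γ − 1) with γ = 5/3.
P₁V₁ = 13030 J, P₂V₂ = 8210 J.
W = (13030 − 8210) / 0.6667 = 7231 J.

W ≈ 7230 J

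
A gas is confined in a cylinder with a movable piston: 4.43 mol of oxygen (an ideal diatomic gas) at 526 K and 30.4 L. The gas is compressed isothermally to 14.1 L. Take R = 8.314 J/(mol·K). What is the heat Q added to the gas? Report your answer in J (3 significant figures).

Q ≈ -14900 J

Isothermal ⇒ ΔU = 0, so Q = W = nRT ln(V₂/V₁).
Q = (4.43)(8.314)(526) ln(14.1/30.4) = 19373 × -0.7683 = -14884 J.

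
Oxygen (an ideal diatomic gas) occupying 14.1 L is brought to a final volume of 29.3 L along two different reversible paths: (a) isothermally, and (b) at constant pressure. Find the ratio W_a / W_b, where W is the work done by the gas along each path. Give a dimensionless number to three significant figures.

W_a / W_b ≈ 0.678

Path (a) isothermal: W = P₁V₁ ln(V₂/V₁) → W_a/(P₁V₁) = 0.7314.
Path (b) isobaric: W = P₁(V₂ − V₁) → W_b/(P₁V₁) = 1.078.
W_a / W_b = 0.7314 / 1.078 = 0.6785.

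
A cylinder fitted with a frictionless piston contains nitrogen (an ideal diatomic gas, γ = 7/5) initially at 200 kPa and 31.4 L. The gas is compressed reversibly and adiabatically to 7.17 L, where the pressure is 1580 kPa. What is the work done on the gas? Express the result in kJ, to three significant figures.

Adiabatic: W = (P₁V₁ − P₂V₂)/(γ − 1) with γ = 7/5.
P₁V₁ = 6280 J, P₂V₂ = 11329 J.
W = (6280 − 11329) / 0.4 = -12622 J.
Work on gas = −W_by = 12622 J.

W ≈ 12.6 kJ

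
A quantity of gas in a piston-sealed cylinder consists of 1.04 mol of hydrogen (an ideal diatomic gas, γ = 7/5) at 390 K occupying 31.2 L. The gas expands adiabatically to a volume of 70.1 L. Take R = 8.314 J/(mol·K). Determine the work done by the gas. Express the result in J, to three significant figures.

Adiabatic: TV^(γ−1) = const with γ = 7/5.
T₂ = T₁ (V₁/V₂)^(γ−1) = 390 × (31.2/70.1)^0.4 = 390 × 0.7234 = 282.1 K.
W_by = nCᵥ(T₁ − T₂) = (1.04)(20.79)(390 − 282.1) = 2332 J.

W ≈ 2330 J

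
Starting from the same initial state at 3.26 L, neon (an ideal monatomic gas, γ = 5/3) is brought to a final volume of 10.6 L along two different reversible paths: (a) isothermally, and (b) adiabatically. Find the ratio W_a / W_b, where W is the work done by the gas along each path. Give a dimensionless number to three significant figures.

Path (a) isothermal: W = P₁V₁ ln(V₂/V₁) → W_a/(P₁V₁) = 1.179.
Path (b) adiabatic: W = P₁V₁(1 − (V₁/V₂)^(γ−1))/(γ−1) → W_b/(P₁V₁) = 0.8166.
W_a / W_b = 1.179 / 0.8166 = 1.444.

W_a / W_b ≈ 1.44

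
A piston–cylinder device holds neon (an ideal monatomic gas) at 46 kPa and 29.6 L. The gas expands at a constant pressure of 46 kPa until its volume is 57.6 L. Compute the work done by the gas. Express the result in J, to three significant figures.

W ≈ 1290 J

Isobaric: W = P ΔV.
W = (46 kPa)(57.6 − 29.6 L) = (46)(28) = 1288 J.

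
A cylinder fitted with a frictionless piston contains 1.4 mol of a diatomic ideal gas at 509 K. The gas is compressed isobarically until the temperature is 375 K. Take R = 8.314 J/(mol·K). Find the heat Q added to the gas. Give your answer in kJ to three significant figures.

Isobaric: W = nRΔT = (1.4)(8.314)(-134) = -1560 J.
ΔU = nCᵥΔT with Cᵥ = 5R/2: ΔU = (1.4)(20.79)(-134) = -3899 J.
Q = ΔU + W = -3899 − 1560 = -5459 J.

Q ≈ -5.46 kJ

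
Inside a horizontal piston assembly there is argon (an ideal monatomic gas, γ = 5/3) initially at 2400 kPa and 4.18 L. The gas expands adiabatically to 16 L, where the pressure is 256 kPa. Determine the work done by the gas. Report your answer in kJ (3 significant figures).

Adiabatic: W = (P₁V₁ − P₂V₂)/(γ − 1) with γ = 5/3.
P₁V₁ = 10032 J, P₂V₂ = 4096 J.
W = (10032 − 4096) / 0.6667 = 8904 J.

W ≈ 8.90 kJ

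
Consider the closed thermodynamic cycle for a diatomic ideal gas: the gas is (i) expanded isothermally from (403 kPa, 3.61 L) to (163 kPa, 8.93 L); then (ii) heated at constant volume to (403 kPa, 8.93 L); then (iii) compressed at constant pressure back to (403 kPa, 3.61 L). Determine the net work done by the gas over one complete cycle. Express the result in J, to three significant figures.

Leg (i): W = PᵢVᵢ ln(V_f/Vᵢ) = (1455) ln(8.93/3.61) = 1318 J.
Leg (ii): W = 0.
Leg (iii): W = PΔV = (403)(3.61 − 8.93) = -2144 J.
W_net = 1318 − 2144 = -826.3 J.

W_net ≈ -826 J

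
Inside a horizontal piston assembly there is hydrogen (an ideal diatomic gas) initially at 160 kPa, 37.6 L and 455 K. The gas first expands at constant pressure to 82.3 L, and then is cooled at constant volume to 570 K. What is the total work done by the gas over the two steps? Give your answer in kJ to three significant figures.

Step 1 (isobaric): W = PΔV = (160 kPa)(82.3 − 37.6 L) = 7152 J.
Step 2 (isochoric): W = 0 (constant volume).
W_total = 7152 + 0 = 7152 J.

W_total ≈ 7.15 kJ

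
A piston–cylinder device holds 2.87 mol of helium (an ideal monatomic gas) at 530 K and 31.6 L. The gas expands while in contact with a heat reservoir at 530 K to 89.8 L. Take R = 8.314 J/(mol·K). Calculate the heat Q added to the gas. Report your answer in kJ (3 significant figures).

Isothermal ⇒ ΔU = 0, so Q = W = nRT ln(V₂/V₁).
Q = (2.87)(8.314)(530) ln(89.8/31.6) = 12646 × 1.044 = 13208 J.

Q ≈ 13.2 kJ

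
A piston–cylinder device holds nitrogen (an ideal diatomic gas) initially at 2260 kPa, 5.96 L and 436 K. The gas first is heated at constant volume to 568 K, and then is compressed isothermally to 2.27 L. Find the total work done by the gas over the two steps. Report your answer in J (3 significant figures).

W_total ≈ -16900 J

Step 1 (isochoric): W = 0 (constant volume).
After step 1: P = 2944 kPa (V unchanged).
Step 2 (isothermal): W = P₁V₁ ln(V₂/V₁) = (17548) ln(2.27/5.96) = -16938 J.
W_total = 0 − 16938 = -16938 J.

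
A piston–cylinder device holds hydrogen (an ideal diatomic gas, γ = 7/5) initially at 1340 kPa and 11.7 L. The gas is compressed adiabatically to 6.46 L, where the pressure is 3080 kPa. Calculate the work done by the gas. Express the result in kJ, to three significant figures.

W ≈ -10.5 kJ

Adiabatic: W = (P₁V₁ − P₂V₂)/(γ − 1) with γ = 7/5.
P₁V₁ = 15678 J, P₂V₂ = 19897 J.
W = (15678 − 19897) / 0.4 = -10547 J.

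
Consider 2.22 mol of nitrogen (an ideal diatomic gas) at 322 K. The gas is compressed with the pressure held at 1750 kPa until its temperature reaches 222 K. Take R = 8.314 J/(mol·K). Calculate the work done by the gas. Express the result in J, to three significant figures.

W ≈ -1850 J

Isobaric: W = P ΔV = nR ΔT.
W = (2.22)(8.314)(222 − 322) = -1846 J.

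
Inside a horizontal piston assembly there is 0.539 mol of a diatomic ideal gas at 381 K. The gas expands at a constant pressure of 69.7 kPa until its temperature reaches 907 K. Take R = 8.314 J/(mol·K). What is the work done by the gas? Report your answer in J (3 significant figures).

W ≈ 2360 J

Isobaric: W = P ΔV = nR ΔT.
W = (0.539)(8.314)(907 − 381) = 2357 J.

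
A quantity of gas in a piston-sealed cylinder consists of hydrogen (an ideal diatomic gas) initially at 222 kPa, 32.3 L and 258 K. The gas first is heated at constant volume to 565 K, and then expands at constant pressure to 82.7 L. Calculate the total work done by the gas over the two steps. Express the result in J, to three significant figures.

Step 1 (isochoric): W = 0 (constant volume).
After step 1: P = 486.2 kPa (V unchanged).
Step 2 (isobaric): W = PΔV = (486.2 kPa)(82.7 − 32.3 L) = 24503 J.
W_total = 0 + 24503 = 24503 J.

W_total ≈ 24500 J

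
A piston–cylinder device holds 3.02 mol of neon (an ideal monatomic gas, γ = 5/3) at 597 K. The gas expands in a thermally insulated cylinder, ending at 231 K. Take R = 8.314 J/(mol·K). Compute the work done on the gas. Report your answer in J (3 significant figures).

Adiabatic ⇒ Q = 0, so W_by = −ΔU = nCᵥ(T₁ − T₂).
Cᵥ = 3R/2 = 12.47 J/(mol·K).
W = (3.02)(12.47)(597 − 231) = 13784 J.
Work on gas = −W_by = -13784 J.

W ≈ -13800 J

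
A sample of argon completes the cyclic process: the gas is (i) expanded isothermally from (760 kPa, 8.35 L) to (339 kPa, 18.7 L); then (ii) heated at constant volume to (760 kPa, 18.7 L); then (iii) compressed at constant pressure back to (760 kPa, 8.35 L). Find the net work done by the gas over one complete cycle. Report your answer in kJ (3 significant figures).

W_net ≈ -2.75 kJ

Leg (i): W = PᵢVᵢ ln(V_f/Vᵢ) = (6346) ln(18.7/8.35) = 5117 J.
Leg (ii): W = 0.
Leg (iii): W = PΔV = (760)(8.35 − 18.7) = -7866 J.
W_net = 5117 − 7866 = -2749 J.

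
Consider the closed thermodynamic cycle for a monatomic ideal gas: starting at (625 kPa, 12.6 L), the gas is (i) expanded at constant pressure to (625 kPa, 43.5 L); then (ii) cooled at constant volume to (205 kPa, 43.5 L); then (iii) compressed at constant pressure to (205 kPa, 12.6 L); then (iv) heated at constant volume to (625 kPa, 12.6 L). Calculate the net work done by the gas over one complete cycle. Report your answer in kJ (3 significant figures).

Constant-volume legs do no work.
W(i) = (625)(43.5 − 12.6) = 19312 J; W(iii) = (205)(12.6 − 43.5) = -6334 J.
W_net = 19312 − 6334 = 12978 J (the clockwise enclosed area).

W_net ≈ 13.0 kJ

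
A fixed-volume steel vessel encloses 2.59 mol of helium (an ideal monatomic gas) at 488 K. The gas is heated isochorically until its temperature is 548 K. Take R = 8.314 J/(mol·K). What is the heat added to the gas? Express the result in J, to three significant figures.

Q ≈ 1940 J

Constant volume ⇒ W = 0, so Q = ΔU = nCᵥΔT with Cᵥ = 3R/2 = 12.47 J/(mol·K).
ΔU = (2.59)(12.47)(548 − 488) = 1938 J.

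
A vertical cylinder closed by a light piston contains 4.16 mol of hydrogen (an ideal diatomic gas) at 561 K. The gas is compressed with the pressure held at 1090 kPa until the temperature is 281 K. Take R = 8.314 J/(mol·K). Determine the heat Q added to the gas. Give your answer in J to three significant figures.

Q ≈ -33900 J

Isobaric: W = nRΔT = (4.16)(8.314)(-280) = -9684 J.
ΔU = nCᵥΔT with Cᵥ = 5R/2: ΔU = (4.16)(20.79)(-280) = -24210 J.
Q = ΔU + W = -24210 − 9684 = -33895 J.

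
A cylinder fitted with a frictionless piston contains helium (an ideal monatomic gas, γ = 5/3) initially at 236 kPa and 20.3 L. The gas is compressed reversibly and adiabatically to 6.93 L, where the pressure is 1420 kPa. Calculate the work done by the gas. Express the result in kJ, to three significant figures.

W ≈ -7.57 kJ

Adiabatic: W = (P₁V₁ − P₂V₂)/(γ − 1) with γ = 5/3.
P₁V₁ = 4791 J, P₂V₂ = 9841 J.
W = (4791 − 9841) / 0.6667 = -7575 J.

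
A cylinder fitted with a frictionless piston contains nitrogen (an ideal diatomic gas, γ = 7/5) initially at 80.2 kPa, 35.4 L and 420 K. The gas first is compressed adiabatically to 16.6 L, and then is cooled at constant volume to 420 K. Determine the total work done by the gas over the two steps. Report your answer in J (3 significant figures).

Step 1 (adiabatic): W = (P₁V₁ − P₂V₂)/(γ−1) = (2839 − 3844)/0.4 = -2511 J.
Step 2 (isochoric): W = 0 (constant volume).
W_total = -2511 + 0 = -2511 J.

W_total ≈ -2510 J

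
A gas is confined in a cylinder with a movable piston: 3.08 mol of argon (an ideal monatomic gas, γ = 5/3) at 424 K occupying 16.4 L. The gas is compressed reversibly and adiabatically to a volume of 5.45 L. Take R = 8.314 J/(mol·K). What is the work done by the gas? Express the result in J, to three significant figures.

Adiabatic: TV^(γ−1) = const with γ = 5/3.
T₂ = T₁ (V₁/V₂)^(γ−1) = 424 × (16.4/5.45)^0.667 = 424 × 2.084 = 883.8 K.
W_by = nCᵥ(T₁ − T₂) = (3.08)(12.47)(424 − 883.8) = -17659 J.

W ≈ -17700 J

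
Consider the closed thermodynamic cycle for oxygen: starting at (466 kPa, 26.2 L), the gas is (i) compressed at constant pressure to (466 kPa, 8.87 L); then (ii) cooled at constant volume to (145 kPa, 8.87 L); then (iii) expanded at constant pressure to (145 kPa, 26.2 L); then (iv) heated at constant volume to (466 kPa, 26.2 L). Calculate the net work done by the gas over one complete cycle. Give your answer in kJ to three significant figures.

Constant-volume legs do no work.
W(i) = (466)(8.87 − 26.2) = -8076 J; W(iii) = (145)(26.2 − 8.87) = 2513 J.
W_net = -8076 + 2513 = -5563 J (the counter-clockwise enclosed area).

W_net ≈ -5.56 kJ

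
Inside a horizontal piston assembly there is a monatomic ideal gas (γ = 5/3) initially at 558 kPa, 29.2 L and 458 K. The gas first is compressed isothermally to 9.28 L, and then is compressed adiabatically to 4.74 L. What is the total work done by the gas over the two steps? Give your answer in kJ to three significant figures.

Step 1 (isothermal): W = P₁V₁ ln(V₂/V₁) = (16294) ln(9.28/29.2) = -18677 J.
After step 1: P = 1756 kPa, V = 9.28 L, T = 458 K.
Step 2 (adiabatic): W = (P₁V₁ − P₂V₂)/(γ−1) = (16294 − 25499)/0.667 = -13809 J.
W_total = -18677 − 13809 = -32486 J.

W_total ≈ -32.5 kJ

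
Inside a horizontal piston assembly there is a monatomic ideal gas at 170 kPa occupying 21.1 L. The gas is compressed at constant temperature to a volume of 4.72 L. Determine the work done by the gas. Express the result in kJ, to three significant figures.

W ≈ -5.37 kJ

Isothermal: W = nRT ln(V₂/V₁) = P₁V₁ ln(V₂/V₁).
P₁V₁ = (170 kPa)(21.1 L) = 3587 J.
W = 3587 × ln(4.72/21.1) = 3587 × -1.497
W_by_gas = -5371 J.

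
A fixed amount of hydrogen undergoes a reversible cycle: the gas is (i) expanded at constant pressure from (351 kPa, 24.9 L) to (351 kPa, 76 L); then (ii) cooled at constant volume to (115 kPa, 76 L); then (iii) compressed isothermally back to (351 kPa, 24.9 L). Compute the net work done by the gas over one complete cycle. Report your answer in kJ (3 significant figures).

Leg (i): W = PΔV = (351)(76 − 24.9) = 17936 J.
Leg (ii): W = 0.
Leg (iii): W = PᵢVᵢ ln(V_f/Vᵢ) = (8740) ln(24.9/76) = -9753 J.
W_net = 17936 − 9753 = 8183 J.

W_net ≈ 8.18 kJ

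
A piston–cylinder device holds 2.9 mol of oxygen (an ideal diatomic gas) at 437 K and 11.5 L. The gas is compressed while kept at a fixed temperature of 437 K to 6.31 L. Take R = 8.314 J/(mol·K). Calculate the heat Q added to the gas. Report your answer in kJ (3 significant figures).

Q ≈ -6.32 kJ

Isothermal ⇒ ΔU = 0, so Q = W = nRT ln(V₂/V₁).
Q = (2.9)(8.314)(437) ln(6.31/11.5) = 10536 × -0.6002 = -6324 J.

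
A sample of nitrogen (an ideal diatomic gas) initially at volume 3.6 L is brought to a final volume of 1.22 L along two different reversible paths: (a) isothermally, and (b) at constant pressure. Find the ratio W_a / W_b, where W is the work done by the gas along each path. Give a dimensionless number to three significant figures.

W_a / W_b ≈ 1.64

Path (a) isothermal: W = P₁V₁ ln(V₂/V₁) → W_a/(P₁V₁) = -1.082.
Path (b) isobaric: W = P₁(V₂ − V₁) → W_b/(P₁V₁) = -0.6611.
W_a / W_b = -1.082 / -0.6611 = 1.637.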